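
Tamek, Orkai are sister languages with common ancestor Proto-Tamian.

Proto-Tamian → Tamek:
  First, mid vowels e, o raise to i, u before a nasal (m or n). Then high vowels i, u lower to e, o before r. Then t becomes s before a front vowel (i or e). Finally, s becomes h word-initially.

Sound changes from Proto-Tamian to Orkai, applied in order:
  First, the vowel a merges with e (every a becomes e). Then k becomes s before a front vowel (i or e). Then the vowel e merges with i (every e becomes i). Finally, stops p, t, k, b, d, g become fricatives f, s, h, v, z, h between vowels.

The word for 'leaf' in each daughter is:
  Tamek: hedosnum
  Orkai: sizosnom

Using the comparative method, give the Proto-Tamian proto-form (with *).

*sedosnom

Position 1: Tamek has h, Orkai has s. Taking the neighbouring segments as reconstructed: Tamek h could go back to *t or *s or *h; Orkai s could go back to *k or *s — the one source consistent with every daughter is *s.
Position 7: Tamek has u, Orkai has o. Orkai preserves o here (none of its changes turn any other segment into o), so the proto-segment is *o.
Position 2: Tamek has e, Orkai has i. Taking the neighbouring segments as reconstructed: Tamek e can only go back to *e; Orkai i could go back to *a or *e or *i — the one source consistent with every daughter is *e.
Verify the candidate proto-form against each daughter:
Tamek: *sedosnom > sedosnum > hedosnum  (by pre-nasal raising, debuccalisation)
Orkai: *sedosnom
  sedosnom (rule 1 does not apply)
  sedosnom (rule 2 does not apply)
  sedosnom → sidosnom   [vowel merger]
  sidosnom → sizosnom   [intervocalic lenition]
  giving Orkai sizosnom.
No other proto-form is consistent with every reflex, so the reconstruction is *sedosnom.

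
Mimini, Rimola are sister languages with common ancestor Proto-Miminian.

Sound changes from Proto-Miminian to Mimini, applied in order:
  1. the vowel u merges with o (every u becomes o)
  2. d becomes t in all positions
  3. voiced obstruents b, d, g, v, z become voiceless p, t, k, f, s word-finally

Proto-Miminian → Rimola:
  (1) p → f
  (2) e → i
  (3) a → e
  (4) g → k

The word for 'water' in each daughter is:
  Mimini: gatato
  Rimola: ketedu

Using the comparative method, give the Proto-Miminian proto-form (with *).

Position 4: Mimini has a, Rimola has e. Mimini preserves a here (none of its changes turn any other segment into a), so the proto-segment is *a.
Position 6: Mimini has o, Rimola has u. Rimola preserves u here (none of its changes turn any other segment into u), so the proto-segment is *u.
Verify the candidate proto-form against each daughter:
Mimini: *gatadu
  gatadu → gatado   [vowel merger]
  gatado → gatato   [unconditioned shift]
  gatato (rule 3 does not apply)
  giving Mimini gatato.
Rimola: *gatadu
  gatadu (rule 1 does not apply)
  gatadu (rule 2 does not apply)
  gatadu → getedu   [vowel merger]
  getedu → ketedu   [unconditioned shift]
  giving Rimola ketedu.
No other proto-form is consistent with every reflex, so the reconstruction is *gatadu.

*gatadu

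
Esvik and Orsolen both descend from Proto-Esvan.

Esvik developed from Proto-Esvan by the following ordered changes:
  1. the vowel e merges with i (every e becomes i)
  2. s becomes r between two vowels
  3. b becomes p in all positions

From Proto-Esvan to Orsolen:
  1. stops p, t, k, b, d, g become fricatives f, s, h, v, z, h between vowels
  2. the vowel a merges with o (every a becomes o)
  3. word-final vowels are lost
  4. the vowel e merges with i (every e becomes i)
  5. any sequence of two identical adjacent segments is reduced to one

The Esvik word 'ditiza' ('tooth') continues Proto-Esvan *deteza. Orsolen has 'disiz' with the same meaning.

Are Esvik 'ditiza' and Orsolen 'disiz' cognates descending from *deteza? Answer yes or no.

yes

Derive the expected Orsolen reflex of *deteza:
Orsolen: *deteza
  deteza → deseza   [intervocalic lenition]
  deseza → desezo   [vowel merger]
  desezo → desez   [apocope]
  desez → disiz   [vowel merger]
  disiz (rule 5 does not apply)
  giving Orsolen disiz.
Orsolen 'disiz' matches the regular reflex exactly, so the pair is cognate.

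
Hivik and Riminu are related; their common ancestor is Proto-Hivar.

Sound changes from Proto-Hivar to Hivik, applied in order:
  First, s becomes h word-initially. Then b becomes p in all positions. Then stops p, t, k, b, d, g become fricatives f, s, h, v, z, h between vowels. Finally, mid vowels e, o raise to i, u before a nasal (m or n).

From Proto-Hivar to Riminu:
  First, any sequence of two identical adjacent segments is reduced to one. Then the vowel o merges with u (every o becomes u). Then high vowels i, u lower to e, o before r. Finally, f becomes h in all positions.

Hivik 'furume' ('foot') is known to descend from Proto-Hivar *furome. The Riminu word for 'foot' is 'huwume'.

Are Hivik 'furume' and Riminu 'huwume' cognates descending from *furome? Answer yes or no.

no

Derive the expected Riminu reflex of *furome:
Riminu: start from *furome.
  rule 1: no change — furome
  rule 2 (vowel merger): furome → furume
  rule 3 (pre-rhotic lowering): furume → forume
  rule 4 (unconditioned shift): forume → horume
  ⇒ Riminu horume
The regular Riminu reflex would be 'horume', but the attested form is 'huwume'. The correspondence is irregular, so they are not cognates (the Riminu form has a different source).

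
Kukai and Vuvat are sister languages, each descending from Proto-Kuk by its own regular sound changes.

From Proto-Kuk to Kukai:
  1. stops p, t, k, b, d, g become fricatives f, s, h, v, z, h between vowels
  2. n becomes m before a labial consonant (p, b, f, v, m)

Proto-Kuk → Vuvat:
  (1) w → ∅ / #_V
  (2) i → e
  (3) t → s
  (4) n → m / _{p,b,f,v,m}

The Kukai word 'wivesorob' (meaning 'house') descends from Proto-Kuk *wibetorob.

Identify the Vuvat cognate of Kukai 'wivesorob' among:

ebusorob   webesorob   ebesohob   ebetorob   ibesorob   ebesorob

Vuvat: *wibetorob > ibetorob > ebetorob > ebesorob  (by glide loss, vowel merger, unconditioned shift)
Only 'ebesorob' matches the regular Vuvat development of *wibetorob.

ebesorob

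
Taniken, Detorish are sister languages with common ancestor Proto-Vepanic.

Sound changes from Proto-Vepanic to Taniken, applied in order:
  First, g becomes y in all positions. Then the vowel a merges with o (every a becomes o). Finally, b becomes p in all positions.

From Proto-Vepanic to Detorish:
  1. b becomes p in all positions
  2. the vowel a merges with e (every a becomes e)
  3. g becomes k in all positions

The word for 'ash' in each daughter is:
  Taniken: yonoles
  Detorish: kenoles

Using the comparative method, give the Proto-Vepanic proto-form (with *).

Position 2: Taniken has o, Detorish has e. Taking the neighbouring segments as reconstructed: Taniken o could go back to *a or *o; Detorish e could go back to *a or *e — the one source consistent with every daughter is *a.
Position 1: Taniken has y, Detorish has k. Taking the neighbouring segments as reconstructed: Taniken y could go back to *g or *y; Detorish k could go back to *k or *g — the one source consistent with every daughter is *g.
Verify the candidate proto-form against each daughter:
Taniken: start from *ganoles.
  rule 1 (unconditioned shift): ganoles → yanoles
  rule 2 (vowel merger): yanoles → yonoles
  rule 3: no change — yonoles
  ⇒ Taniken yonoles
Detorish: *ganoles
  ganoles (rule 1 does not apply)
  ganoles → genoles   [vowel merger]
  genoles → kenoles   [unconditioned shift]
  giving Detorish kenoles.
Only *ganoles yields all of Taniken yonoles, Detorish kenoles.

*ganoles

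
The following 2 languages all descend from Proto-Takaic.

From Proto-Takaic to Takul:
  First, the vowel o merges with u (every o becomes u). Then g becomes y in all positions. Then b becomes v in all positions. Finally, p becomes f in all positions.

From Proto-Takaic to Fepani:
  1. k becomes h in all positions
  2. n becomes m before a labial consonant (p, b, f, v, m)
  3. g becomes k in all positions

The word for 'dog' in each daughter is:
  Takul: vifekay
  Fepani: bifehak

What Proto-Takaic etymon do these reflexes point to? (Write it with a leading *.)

*bifekag

Position 1: Takul has v, Fepani has b. Fepani preserves b here (none of its changes turn any other segment into b), so the proto-segment is *b.
Position 5: Takul has k, Fepani has h. Takul preserves k here (none of its changes turn any other segment into k), so the proto-segment is *k.
Verify the candidate proto-form against each daughter:
Takul: *bifekag > bifekay > vifekay  (by unconditioned shift, unconditioned shift)
Fepani: start from *bifekag.
  rule 1 (unconditioned shift): bifekag → bifehag
  rule 2: no change — bifehag
  rule 3 (unconditioned shift): bifehag → bifehak
  ⇒ Fepani bifehak
No other proto-form is consistent with every reflex, so the reconstruction is *bifekag.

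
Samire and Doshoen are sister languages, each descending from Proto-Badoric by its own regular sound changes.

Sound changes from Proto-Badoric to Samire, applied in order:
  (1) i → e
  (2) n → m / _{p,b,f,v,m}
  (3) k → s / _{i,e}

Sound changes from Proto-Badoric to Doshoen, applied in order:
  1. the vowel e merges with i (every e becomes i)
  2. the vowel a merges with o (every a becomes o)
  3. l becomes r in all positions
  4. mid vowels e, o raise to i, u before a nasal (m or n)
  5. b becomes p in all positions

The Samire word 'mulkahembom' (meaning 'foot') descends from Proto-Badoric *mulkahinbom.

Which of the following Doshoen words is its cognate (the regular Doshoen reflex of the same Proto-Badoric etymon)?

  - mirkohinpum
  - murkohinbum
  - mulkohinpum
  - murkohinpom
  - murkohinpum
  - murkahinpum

murkohinpum

Doshoen: *mulkahinbom > mulkohinbom > murkohinbom > murkohinbum > murkohinpum  (by vowel merger, unconditioned shift, pre-nasal raising, unconditioned shift)
Among the options, 'murkohinpum' alone shows every Doshoen change applied in order.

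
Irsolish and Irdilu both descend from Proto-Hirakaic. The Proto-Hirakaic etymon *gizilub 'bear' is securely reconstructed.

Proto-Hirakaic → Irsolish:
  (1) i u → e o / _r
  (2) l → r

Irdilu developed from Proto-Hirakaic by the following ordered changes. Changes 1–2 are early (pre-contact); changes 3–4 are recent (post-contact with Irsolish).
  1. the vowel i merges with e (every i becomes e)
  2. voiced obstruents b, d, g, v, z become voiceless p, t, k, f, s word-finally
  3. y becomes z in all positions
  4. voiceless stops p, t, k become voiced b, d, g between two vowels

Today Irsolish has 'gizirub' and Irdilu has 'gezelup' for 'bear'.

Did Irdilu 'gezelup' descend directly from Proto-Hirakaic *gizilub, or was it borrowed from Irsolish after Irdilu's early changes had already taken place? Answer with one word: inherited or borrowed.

If inherited, *gizilub would pass through all of Irdilu's changes:
Irdilu: *gizilub > gezelub > gezelup  (by vowel merger, final devoicing)
If borrowed from Irsolish 'gizirub' after the early changes, it would undergo only the recent ones:
  rule 3 (unconditioned shift): no change (gizirub)
  rule 4 (intervocalic voicing): no change (gizirub)
  ⇒ as a loan: gizirub
Irdilu 'gezelup' matches the inherited outcome exactly, so it is an inherited cognate, not a loan.

inherited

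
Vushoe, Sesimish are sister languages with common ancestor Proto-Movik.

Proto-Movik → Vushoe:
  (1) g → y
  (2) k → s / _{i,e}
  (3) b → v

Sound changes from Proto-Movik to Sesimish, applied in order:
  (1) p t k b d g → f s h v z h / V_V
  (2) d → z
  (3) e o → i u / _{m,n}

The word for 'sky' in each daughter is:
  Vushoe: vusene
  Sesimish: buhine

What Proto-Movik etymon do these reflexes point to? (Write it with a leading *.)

*bukene

Position 3: Vushoe has s, Sesimish has h. Taking the neighbouring segments as reconstructed: Vushoe s could go back to *k or *s; Sesimish h could go back to *k or *g or *h — the one source consistent with every daughter is *k.
Position 1: Vushoe has v, Sesimish has b. Sesimish preserves b here (none of its changes turn any other segment into b), so the proto-segment is *b.
Position 4: Vushoe has e, Sesimish has i. Vushoe preserves e here (none of its changes turn any other segment into e), so the proto-segment is *e.
Verify the candidate proto-form against each daughter:
Vushoe: *bukene
  bukene (rule 1 does not apply)
  bukene → busene   [palatalisation]
  busene → vusene   [unconditioned shift]
  giving Vushoe vusene.
Sesimish: *bukene > buhene > buhine  (by intervocalic lenition, pre-nasal raising)
Only *bukene yields all of Vushoe vusene, Sesimish buhine.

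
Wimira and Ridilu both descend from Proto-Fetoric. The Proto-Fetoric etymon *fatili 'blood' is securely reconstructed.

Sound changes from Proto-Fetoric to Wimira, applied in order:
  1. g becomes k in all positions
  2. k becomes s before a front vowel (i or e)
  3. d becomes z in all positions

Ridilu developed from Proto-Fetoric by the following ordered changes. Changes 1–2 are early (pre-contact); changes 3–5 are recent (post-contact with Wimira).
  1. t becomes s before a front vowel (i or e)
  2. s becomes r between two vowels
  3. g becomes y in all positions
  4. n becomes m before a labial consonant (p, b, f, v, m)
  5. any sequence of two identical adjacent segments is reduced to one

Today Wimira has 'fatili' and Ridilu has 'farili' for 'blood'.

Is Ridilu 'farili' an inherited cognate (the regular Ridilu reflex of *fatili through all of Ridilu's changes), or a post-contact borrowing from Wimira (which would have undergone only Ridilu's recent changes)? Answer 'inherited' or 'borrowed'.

If inherited, *fatili would pass through all of Ridilu's changes:
Ridilu: *fatili > fasili > farili  (by palatalisation, rhotacism)
If borrowed from Wimira 'fatili' after the early changes, it would undergo only the recent ones:
  rule 3 (unconditioned shift): no change (fatili)
  rule 4 (nasal place assimilation): no change (fatili)
  rule 5 (degemination): no change (fatili)
  ⇒ as a loan: fatili
Ridilu 'farili' matches the inherited outcome exactly, so it is an inherited cognate, not a loan.

inherited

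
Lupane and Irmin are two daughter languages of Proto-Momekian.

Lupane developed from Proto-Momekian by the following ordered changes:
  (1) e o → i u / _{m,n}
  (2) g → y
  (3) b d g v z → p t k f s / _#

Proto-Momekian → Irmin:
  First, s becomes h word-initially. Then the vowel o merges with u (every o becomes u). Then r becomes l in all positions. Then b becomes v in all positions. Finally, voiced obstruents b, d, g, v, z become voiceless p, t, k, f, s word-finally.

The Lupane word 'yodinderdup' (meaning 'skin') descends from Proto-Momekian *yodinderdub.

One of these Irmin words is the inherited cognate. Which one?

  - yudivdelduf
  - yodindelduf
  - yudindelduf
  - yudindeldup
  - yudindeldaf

yudindelduf

Irmin: *yodinderdub
  yodinderdub (rule 1 does not apply)
  yodinderdub → yudinderdub   [vowel merger]
  yudinderdub → yudindeldub   [unconditioned shift]
  yudindeldub → yudindelduv   [unconditioned shift]
  yudindelduv → yudindelduf   [final devoicing]
  giving Irmin yudindelduf.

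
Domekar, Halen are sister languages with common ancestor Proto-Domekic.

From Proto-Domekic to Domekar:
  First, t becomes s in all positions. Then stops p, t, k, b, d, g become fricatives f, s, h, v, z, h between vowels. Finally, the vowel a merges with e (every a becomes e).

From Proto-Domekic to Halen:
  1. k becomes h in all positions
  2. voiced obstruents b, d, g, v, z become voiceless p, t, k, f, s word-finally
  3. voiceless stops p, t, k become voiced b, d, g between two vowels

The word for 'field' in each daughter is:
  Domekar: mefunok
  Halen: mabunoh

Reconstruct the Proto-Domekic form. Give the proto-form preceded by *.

*mapunok

Position 3: Domekar has f, Halen has b. Taking the neighbouring segments as reconstructed: Domekar f could go back to *p or *f; Halen b could go back to *p or *b — the one source consistent with every daughter is *p.
Position 2: Domekar has e, Halen has a. Halen preserves a here (none of its changes turn any other segment into a), so the proto-segment is *a.
This points to *mapunok. Verify forward in each daughter:
Domekar: start from *mapunok.
  rule 1: no change — mapunok
  rule 2 (intervocalic lenition): mapunok → mafunok
  rule 3 (vowel merger): mafunok → mefunok
  ⇒ Domekar mefunok
Halen: *mapunok
  mapunok → mapunoh   [unconditioned shift]
  mapunoh (rule 2 does not apply)
  mapunoh → mabunoh   [intervocalic voicing]
  giving Halen mabunoh.
*mapunok is the unique common source.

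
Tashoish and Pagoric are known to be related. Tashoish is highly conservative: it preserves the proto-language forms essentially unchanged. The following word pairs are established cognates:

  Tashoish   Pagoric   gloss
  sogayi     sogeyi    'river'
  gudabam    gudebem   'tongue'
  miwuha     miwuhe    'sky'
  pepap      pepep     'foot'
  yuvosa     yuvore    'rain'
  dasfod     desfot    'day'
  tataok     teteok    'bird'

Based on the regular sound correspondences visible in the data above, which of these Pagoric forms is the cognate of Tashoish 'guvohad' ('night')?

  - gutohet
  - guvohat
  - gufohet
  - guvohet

sogayi ~ sogeyi, dasfod ~ desfot — Tashoish a corresponds to Pagoric e after a consonant, before a consonant other than r, m, n, p, b, f, v.
dasfod ~ desfot — Tashoish d corresponds to Pagoric t word-finally.
Applying these to Tashoish 'guvohad':
  guvohad → guvohed   (a→e after a consonant, before a consonant other than r, m, n, p, b, f, v)
  guvohed → guvohet   (d→t word-finally)
So the Pagoric cognate is 'guvohet'.

guvohet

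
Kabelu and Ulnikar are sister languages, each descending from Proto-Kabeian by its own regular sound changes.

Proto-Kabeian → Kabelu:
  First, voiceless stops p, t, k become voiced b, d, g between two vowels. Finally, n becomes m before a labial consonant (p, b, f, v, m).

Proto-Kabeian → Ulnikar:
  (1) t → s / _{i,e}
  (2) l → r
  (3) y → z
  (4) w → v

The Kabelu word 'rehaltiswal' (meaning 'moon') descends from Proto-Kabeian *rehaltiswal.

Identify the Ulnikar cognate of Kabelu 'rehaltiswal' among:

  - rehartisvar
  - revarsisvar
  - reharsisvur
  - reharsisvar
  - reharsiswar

reharsisvar

Ulnikar: start from *rehaltiswal.
  rule 1 (palatalisation): rehaltiswal → rehalsiswal
  rule 2 (unconditioned shift): rehalsiswal → reharsiswar
  rule 3: no change — reharsiswar
  rule 4 (unconditioned shift): reharsiswar → reharsisvar
  ⇒ Ulnikar reharsisvar
Among the options, 'reharsisvar' alone shows every Ulnikar change applied in order.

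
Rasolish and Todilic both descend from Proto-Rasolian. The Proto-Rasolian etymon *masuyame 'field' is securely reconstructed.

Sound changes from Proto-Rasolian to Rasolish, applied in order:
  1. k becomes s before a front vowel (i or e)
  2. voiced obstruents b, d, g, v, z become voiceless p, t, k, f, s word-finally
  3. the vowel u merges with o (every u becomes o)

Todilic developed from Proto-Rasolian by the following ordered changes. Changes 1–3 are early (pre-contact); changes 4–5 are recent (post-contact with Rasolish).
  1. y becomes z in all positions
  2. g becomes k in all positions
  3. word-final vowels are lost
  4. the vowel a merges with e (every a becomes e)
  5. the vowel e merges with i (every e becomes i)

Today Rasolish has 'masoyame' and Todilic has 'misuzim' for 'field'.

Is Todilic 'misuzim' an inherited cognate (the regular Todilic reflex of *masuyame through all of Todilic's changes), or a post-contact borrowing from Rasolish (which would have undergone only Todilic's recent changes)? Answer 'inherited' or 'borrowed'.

inherited

If inherited, *masuyame would pass through all of Todilic's changes:
Todilic: start from *masuyame.
  rule 1 (unconditioned shift): masuyame → masuzame
  rule 2: no change — masuzame
  rule 3 (apocope): masuzame → masuzam
  rule 4 (vowel merger): masuzam → mesuzem
  rule 5 (vowel merger): mesuzem → misuzim
  ⇒ Todilic misuzim
If borrowed from Rasolish 'masoyame' after the early changes, it would undergo only the recent ones:
  rule 4 (vowel merger): masoyame → mesoyeme
  rule 5 (vowel merger): mesoyeme → misoyimi
  ⇒ as a loan: misoyimi
Todilic 'misuzim' matches the inherited outcome exactly, so it is an inherited cognate, not a loan.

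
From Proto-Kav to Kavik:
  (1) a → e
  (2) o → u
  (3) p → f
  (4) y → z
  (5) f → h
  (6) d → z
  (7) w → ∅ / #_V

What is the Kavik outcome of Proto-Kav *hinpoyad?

hinhuzez

Kavik: *hinpoyad > hinpoyed > hinpuyed > hinfuyed > hinfuzed > hinhuzed > hinhuzez  (by vowel merger, vowel merger, unconditioned shift, unconditioned shift, unconditioned shift, unconditioned shift)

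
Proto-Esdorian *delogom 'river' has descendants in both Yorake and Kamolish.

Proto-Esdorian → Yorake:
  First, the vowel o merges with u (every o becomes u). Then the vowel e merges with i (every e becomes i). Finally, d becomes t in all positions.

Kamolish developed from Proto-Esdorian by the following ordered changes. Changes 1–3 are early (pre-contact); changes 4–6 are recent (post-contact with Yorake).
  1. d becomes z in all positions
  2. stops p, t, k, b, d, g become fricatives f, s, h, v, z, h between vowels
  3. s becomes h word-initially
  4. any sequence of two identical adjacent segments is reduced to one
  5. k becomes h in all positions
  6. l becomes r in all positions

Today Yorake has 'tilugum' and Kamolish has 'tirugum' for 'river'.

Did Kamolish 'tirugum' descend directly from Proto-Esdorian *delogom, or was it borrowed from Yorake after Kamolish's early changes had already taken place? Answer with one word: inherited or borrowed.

If inherited, *delogom would pass through all of Kamolish's changes:
Kamolish: *delogom
  delogom → zelogom   [unconditioned shift]
  zelogom → zelohom   [intervocalic lenition]
  zelohom (rule 3 does not apply)
  zelohom (rule 4 does not apply)
  zelohom (rule 5 does not apply)
  zelohom → zerohom   [unconditioned shift]
  giving Kamolish zerohom.
If borrowed from Yorake 'tilugum' after the early changes, it would undergo only the recent ones:
  rule 4 (degemination): no change (tilugum)
  rule 5 (unconditioned shift): no change (tilugum)
  rule 6 (unconditioned shift): tilugum → tirugum
  ⇒ as a loan: tirugum
Kamolish 'tirugum' matches the loan outcome 'tirugum', not the inherited 'zerohom' — it skipped the early Kamolish changes, so it was borrowed from Yorake.

borrowed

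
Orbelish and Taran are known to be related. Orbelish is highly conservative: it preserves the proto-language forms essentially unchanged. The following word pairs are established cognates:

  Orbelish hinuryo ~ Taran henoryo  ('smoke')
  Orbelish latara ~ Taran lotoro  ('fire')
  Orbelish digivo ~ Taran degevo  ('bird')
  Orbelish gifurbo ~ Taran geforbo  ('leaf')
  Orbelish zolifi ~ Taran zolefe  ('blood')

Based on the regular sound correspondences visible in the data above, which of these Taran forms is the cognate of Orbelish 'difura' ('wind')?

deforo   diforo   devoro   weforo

gifurbo ~ geforbo, zolifi ~ zolefe — Orbelish i corresponds to Taran e after a consonant, before a labial obstruent.
hinuryo ~ henoryo, gifurbo ~ geforbo — Orbelish u corresponds to Taran o after a consonant, before r.
latara ~ lotoro — Orbelish a corresponds to Taran o word-finally.
Applying these to Orbelish 'difura':
  difura → defura   (i→e after a consonant, before a labial obstruent)
  defura → defora   (u→o after a consonant, before r)
  defora → deforo   (a→o word-finally)
So the Taran cognate is 'deforo'.

deforo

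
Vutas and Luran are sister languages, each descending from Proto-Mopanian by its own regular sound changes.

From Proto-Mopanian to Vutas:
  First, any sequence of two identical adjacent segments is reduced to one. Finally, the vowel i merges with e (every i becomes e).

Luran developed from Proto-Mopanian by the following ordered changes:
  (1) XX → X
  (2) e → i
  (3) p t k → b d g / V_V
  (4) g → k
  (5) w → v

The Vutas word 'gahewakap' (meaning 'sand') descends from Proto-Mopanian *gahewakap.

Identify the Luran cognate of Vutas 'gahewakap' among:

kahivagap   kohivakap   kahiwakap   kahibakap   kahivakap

kahivakap

Luran: start from *gahewakap.
  rule 1: no change — gahewakap
  rule 2 (vowel merger): gahewakap → gahiwakap
  rule 3 (intervocalic voicing): gahiwakap → gahiwagap
  rule 4 (unconditioned shift): gahiwagap → kahiwakap
  rule 5 (unconditioned shift): kahiwakap → kahivakap
  ⇒ Luran kahivakap
Among the options, 'kahivakap' alone shows every Luran change applied in order.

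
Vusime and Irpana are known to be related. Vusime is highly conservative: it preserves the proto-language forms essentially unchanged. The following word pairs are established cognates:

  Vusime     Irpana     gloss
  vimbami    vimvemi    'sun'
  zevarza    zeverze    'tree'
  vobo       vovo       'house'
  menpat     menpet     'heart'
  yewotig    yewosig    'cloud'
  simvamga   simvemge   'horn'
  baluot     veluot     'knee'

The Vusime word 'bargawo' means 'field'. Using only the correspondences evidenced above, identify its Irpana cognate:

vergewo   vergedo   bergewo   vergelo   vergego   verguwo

vergewo

baluot ~ veluot — Vusime b corresponds to Irpana v word-initially before a back vowel.
zevarza ~ zeverze — Vusime a corresponds to Irpana e after a consonant, before r.
menpat ~ menpet, baluot ~ veluot — Vusime a corresponds to Irpana e after a consonant, before a consonant other than r, m, n, p, b, f, v.
Applying these to Vusime 'bargawo':
  bargawo → vargawo   (b→v word-initially before a back vowel)
  vargawo → vergawo   (a→e after a consonant, before r)
  vergawo → vergewo   (a→e after a consonant, before a consonant other than r, m, n, p, b, f, v)
So the Irpana cognate is 'vergewo'.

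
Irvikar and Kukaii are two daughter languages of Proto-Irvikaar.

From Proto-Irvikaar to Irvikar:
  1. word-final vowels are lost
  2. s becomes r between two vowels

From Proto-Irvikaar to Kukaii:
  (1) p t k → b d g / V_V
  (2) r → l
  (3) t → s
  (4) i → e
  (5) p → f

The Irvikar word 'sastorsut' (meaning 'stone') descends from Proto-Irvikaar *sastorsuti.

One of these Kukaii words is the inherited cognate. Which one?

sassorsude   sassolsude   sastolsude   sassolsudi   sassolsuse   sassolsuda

Kukaii: *sastorsuti
  sastorsuti → sastorsudi   [intervocalic voicing]
  sastorsudi → sastolsudi   [unconditioned shift]
  sastolsudi → sassolsudi   [unconditioned shift]
  sassolsudi → sassolsude   [vowel merger]
  sassolsude (rule 5 does not apply)
  giving Kukaii sassolsude.
Only 'sassolsude' matches the regular Kukaii development of *sastorsuti.

sassolsude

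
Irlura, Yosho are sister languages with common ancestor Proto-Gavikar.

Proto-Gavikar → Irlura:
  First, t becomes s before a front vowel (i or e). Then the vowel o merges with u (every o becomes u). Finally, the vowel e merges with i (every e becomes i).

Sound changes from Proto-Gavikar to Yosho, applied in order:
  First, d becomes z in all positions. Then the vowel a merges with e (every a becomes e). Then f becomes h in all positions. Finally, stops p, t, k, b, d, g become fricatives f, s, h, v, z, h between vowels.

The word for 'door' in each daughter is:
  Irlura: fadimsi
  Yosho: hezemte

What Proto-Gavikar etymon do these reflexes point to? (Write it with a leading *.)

*fademte

Position 4: Irlura has i, Yosho has e. Taking the neighbouring segments as reconstructed: Irlura i could go back to *e or *i; Yosho e could go back to *a or *e — the one source consistent with every daughter is *e.
Position 6: Irlura has s, Yosho has t. Yosho preserves t here (none of its changes turn any other segment into t), so the proto-segment is *t.
Continuing position by position gives *fademte; check it forward:
Irlura: *fademte > fademse > fadimsi  (by palatalisation, vowel merger)
Yosho: start from *fademte.
  rule 1 (unconditioned shift): fademte → fazemte
  rule 2 (vowel merger): fazemte → fezemte
  rule 3 (unconditioned shift): fezemte → hezemte
  rule 4: no change — hezemte
  ⇒ Yosho hezemte
Only *fademte yields all of Irlura fadimsi, Yosho hezemte.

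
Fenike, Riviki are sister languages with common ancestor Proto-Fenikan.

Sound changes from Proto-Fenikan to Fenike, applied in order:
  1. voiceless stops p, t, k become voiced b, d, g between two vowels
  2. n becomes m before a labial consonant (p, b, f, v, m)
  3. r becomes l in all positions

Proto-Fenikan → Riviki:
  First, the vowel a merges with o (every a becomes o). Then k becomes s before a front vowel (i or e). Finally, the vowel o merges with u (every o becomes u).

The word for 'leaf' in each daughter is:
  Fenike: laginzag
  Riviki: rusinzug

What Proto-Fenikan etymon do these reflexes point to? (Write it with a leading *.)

*rakinzag

Position 1: Fenike has l, Riviki has r. Riviki preserves r here (none of its changes turn any other segment into r), so the proto-segment is *r.
Position 3: Fenike has g, Riviki has s. Taking the neighbouring segments as reconstructed: Fenike g could go back to *k or *g; Riviki s could go back to *k or *s — the one source consistent with every daughter is *k.
This points to *rakinzag. Verify forward in each daughter:
Fenike: *rakinzag > raginzag > laginzag  (by intervocalic voicing, unconditioned shift)
Riviki: *rakinzag > rokinzog > rosinzog > rusinzug  (by vowel merger, palatalisation, vowel merger)
Only *rakinzag yields all of Fenike laginzag, Riviki rusinzug.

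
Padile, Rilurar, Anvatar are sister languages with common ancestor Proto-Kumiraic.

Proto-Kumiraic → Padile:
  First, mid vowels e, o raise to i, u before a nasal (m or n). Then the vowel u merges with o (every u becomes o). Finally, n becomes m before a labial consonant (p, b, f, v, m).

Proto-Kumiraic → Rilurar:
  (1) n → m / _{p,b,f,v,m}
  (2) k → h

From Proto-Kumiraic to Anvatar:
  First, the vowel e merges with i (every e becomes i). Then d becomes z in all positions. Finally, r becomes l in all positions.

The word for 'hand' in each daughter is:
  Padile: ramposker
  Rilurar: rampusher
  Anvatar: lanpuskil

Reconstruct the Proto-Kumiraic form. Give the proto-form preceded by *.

Position 3: Padile has m, Rilurar has m, Anvatar has n. Anvatar preserves n here (none of its changes turn any other segment into n), so the proto-segment is *n.
Position 5: Padile has o, Rilurar has u, Anvatar has u. Rilurar preserves u here (none of its changes turn any other segment into u), so the proto-segment is *u.
Position 9: Padile has r, Rilurar has r, Anvatar has l. Padile preserves r here (none of its changes turn any other segment into r), so the proto-segment is *r.
This points to *ranpusker. Verify forward in each daughter:
Padile: start from *ranpusker.
  rule 1: no change — ranpusker
  rule 2 (vowel merger): ranpusker → ranposker
  rule 3 (nasal place assimilation): ranposker → ramposker
  ⇒ Padile ramposker
Rilurar: start from *ranpusker.
  rule 1 (nasal place assimilation): ranpusker → rampusker
  rule 2 (unconditioned shift): rampusker → rampusher
  ⇒ Rilurar rampusher
Anvatar: start from *ranpusker.
  rule 1 (vowel merger): ranpusker → ranpuskir
  rule 2: no change — ranpuskir
  rule 3 (unconditioned shift): ranpuskir → lanpuskil
  ⇒ Anvatar lanpuskil
No other proto-form is consistent with every reflex, so the reconstruction is *ranpusker.

*ranpusker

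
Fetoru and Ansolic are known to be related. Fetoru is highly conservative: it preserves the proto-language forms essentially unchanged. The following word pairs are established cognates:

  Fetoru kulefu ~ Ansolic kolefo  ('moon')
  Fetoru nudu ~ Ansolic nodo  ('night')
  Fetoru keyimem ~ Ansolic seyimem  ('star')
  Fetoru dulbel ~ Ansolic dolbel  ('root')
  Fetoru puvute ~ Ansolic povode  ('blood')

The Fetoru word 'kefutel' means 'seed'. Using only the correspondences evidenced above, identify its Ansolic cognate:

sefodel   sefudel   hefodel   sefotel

keyimem ~ seyimem — Fetoru k corresponds to Ansolic s word-initially before a front vowel.
kulefu ~ kolefo, nudu ~ nodo — Fetoru u corresponds to Ansolic o after a consonant, before a consonant other than r, m, n, p, b, f, v.
puvute ~ povode — Fetoru t corresponds to Ansolic d between vowels (before a front vowel).
Applying these to Fetoru 'kefutel':
  kefutel → sefutel   (k→s word-initially before a front vowel)
  sefutel → sefotel   (u→o after a consonant, before a consonant other than r, m, n, p, b, f, v)
  sefotel → sefodel   (t→d between vowels (before a front vowel))
So the Ansolic cognate is 'sefodel'.

sefodel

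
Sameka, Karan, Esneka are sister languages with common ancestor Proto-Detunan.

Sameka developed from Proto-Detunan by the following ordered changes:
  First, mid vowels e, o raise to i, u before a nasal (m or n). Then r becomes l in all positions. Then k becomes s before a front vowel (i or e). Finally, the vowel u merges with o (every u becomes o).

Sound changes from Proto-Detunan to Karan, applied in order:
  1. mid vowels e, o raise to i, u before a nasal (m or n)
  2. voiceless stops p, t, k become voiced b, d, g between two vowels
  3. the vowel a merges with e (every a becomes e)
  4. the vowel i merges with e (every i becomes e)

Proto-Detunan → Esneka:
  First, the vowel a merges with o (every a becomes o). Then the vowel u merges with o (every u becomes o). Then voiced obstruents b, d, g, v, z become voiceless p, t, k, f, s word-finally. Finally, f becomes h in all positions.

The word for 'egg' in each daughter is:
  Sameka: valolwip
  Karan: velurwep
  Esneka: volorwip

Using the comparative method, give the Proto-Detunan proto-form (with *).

*valurwip

Position 2: Sameka has a, Karan has e, Esneka has o. Sameka preserves a here (none of its changes turn any other segment into a), so the proto-segment is *a.
Position 5: Sameka has l, Karan has r, Esneka has r. Karan preserves r here (none of its changes turn any other segment into r), so the proto-segment is *r.
Position 7: Sameka has i, Karan has e, Esneka has i. Esneka preserves i here (none of its changes turn any other segment into i), so the proto-segment is *i.
Verify the candidate proto-form against each daughter:
Sameka: start from *valurwip.
  rule 1: no change — valurwip
  rule 2 (unconditioned shift): valurwip → valulwip
  rule 3: no change — valulwip
  rule 4 (vowel merger): valulwip → valolwip
  ⇒ Sameka valolwip
Karan: *valurwip
  valurwip (rule 1 does not apply)
  valurwip (rule 2 does not apply)
  valurwip → velurwip   [vowel merger]
  velurwip → velurwep   [vowel merger]
  giving Karan velurwep.
Esneka: *valurwip > volurwip > volorwip  (by vowel merger, vowel merger)
No other proto-form is consistent with every reflex, so the reconstruction is *valurwip.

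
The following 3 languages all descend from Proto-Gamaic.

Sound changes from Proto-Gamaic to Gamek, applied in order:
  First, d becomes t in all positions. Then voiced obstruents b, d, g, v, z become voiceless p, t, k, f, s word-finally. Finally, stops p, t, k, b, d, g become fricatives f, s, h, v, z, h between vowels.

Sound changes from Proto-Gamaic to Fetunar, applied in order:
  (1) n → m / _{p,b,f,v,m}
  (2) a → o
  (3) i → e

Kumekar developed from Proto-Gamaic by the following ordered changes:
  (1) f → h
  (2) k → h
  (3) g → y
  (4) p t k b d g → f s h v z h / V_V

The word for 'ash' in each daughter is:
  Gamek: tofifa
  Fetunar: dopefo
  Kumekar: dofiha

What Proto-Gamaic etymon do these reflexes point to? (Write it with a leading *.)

Position 4: Gamek has i, Fetunar has e, Kumekar has i. Gamek preserves i here (none of its changes turn any other segment into i), so the proto-segment is *i.
Position 1: Gamek has t, Fetunar has d, Kumekar has d. Fetunar preserves d here (none of its changes turn any other segment into d), so the proto-segment is *d.
Position 3: Gamek has f, Fetunar has p, Kumekar has f. Fetunar preserves p here (none of its changes turn any other segment into p), so the proto-segment is *p.
Continuing position by position gives *dopifa; check it forward:
Gamek: *dopifa > topifa > tofifa  (by unconditioned shift, intervocalic lenition)
Fetunar: *dopifa
  dopifa (rule 1 does not apply)
  dopifa → dopifo   [vowel merger]
  dopifo → dopefo   [vowel merger]
  giving Fetunar dopefo.
Kumekar: *dopifa > dopiha > dofiha  (by unconditioned shift, intervocalic lenition)
Only *dopifa yields all of Gamek tofifa, Fetunar dopefo, Kumekar dofiha.

*dopifa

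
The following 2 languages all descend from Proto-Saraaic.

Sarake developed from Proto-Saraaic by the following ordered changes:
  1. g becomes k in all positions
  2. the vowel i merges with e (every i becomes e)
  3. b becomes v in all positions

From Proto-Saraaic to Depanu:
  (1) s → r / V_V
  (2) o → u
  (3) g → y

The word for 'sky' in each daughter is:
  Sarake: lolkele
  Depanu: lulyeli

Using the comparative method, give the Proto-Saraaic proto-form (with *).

*lolgeli

Position 2: Sarake has o, Depanu has u. Sarake preserves o here (none of its changes turn any other segment into o), so the proto-segment is *o.
Position 7: Sarake has e, Depanu has i. Depanu preserves i here (none of its changes turn any other segment into i), so the proto-segment is *i.
Position 4: Sarake has k, Depanu has y. Taking the neighbouring segments as reconstructed: Sarake k could go back to *k or *g; Depanu y could go back to *g or *y — the one source consistent with every daughter is *g.
Verify the candidate proto-form against each daughter:
Sarake: start from *lolgeli.
  rule 1 (unconditioned shift): lolgeli → lolkeli
  rule 2 (vowel merger): lolkeli → lolkele
  rule 3: no change — lolkele
  ⇒ Sarake lolkele
Depanu: *lolgeli
  lolgeli (rule 1 does not apply)
  lolgeli → lulgeli   [vowel merger]
  lulgeli → lulyeli   [unconditioned shift]
  giving Depanu lulyeli.
*lolgeli is the unique common source.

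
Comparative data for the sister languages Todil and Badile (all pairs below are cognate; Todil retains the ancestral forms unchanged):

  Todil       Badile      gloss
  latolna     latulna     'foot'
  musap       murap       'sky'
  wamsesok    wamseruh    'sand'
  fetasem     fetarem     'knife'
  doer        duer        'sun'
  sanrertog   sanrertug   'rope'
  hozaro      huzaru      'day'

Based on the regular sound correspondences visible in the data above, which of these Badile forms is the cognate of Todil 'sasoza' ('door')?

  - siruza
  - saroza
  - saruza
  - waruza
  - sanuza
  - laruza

saruza

wamsesok ~ wamseruh — Todil s corresponds to Badile r between vowels (before a back vowel).
latolna ~ latulna, wamsesok ~ wamseruh — Todil o corresponds to Badile u after a consonant, before a consonant other than r, m, n, p, b, f, v.
Applying these to Todil 'sasoza':
  sasoza → saroza   (s→r between vowels (before a back vowel))
  saroza → saruza   (o→u after a consonant, before a consonant other than r, m, n, p, b, f, v)
So the Badile cognate is 'saruza'.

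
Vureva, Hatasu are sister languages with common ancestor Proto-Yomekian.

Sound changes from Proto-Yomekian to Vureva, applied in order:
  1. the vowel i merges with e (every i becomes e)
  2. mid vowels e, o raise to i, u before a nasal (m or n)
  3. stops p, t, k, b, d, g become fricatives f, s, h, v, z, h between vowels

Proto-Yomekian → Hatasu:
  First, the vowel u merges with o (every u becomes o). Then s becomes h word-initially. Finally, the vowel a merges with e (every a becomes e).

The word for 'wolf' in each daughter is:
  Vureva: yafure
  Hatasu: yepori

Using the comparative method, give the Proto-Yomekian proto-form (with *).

*yapuri

Position 4: Vureva has u, Hatasu has o. Taking the neighbouring segments as reconstructed: Vureva u can only go back to *u; Hatasu o could go back to *o or *u — the one source consistent with every daughter is *u.
Position 3: Vureva has f, Hatasu has p. Hatasu preserves p here (none of its changes turn any other segment into p), so the proto-segment is *p.
This points to *yapuri. Verify forward in each daughter:
Vureva: *yapuri
  yapuri → yapure   [vowel merger]
  yapure (rule 2 does not apply)
  yapure → yafure   [intervocalic lenition]
  giving Vureva yafure.
Hatasu: start from *yapuri.
  rule 1 (vowel merger): yapuri → yapori
  rule 2: no change — yapori
  rule 3 (vowel merger): yapori → yepori
  ⇒ Hatasu yepori
No other proto-form is consistent with every reflex, so the reconstruction is *yapuri.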